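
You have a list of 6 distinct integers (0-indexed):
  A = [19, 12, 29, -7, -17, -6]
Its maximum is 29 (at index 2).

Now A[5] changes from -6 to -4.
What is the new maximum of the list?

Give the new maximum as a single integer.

Answer: 29

Derivation:
Old max = 29 (at index 2)
Change: A[5] -6 -> -4
Changed element was NOT the old max.
  New max = max(old_max, new_val) = max(29, -4) = 29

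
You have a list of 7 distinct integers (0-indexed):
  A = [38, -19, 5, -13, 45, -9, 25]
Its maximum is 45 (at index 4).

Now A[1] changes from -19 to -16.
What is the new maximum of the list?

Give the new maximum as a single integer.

Answer: 45

Derivation:
Old max = 45 (at index 4)
Change: A[1] -19 -> -16
Changed element was NOT the old max.
  New max = max(old_max, new_val) = max(45, -16) = 45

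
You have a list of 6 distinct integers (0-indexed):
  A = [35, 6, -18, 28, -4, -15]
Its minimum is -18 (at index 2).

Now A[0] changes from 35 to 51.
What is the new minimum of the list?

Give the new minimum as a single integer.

Old min = -18 (at index 2)
Change: A[0] 35 -> 51
Changed element was NOT the old min.
  New min = min(old_min, new_val) = min(-18, 51) = -18

Answer: -18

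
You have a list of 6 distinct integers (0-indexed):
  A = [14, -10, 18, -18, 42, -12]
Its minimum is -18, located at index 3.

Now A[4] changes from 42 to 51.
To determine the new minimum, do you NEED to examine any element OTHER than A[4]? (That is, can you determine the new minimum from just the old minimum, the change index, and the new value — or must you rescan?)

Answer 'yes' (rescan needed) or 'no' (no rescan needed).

Answer: no

Derivation:
Old min = -18 at index 3
Change at index 4: 42 -> 51
Index 4 was NOT the min. New min = min(-18, 51). No rescan of other elements needed.
Needs rescan: no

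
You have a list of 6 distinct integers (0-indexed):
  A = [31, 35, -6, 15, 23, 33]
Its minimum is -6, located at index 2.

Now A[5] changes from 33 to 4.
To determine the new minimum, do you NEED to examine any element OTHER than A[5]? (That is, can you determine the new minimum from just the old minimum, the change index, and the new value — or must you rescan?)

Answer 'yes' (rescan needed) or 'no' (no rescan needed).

Answer: no

Derivation:
Old min = -6 at index 2
Change at index 5: 33 -> 4
Index 5 was NOT the min. New min = min(-6, 4). No rescan of other elements needed.
Needs rescan: no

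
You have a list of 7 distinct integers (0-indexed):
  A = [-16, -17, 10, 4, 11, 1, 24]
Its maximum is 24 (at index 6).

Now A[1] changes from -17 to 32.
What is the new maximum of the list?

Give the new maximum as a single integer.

Old max = 24 (at index 6)
Change: A[1] -17 -> 32
Changed element was NOT the old max.
  New max = max(old_max, new_val) = max(24, 32) = 32

Answer: 32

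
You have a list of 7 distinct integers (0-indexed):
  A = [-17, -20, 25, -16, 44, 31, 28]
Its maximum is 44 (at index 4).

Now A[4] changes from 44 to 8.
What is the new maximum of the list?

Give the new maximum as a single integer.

Answer: 31

Derivation:
Old max = 44 (at index 4)
Change: A[4] 44 -> 8
Changed element WAS the max -> may need rescan.
  Max of remaining elements: 31
  New max = max(8, 31) = 31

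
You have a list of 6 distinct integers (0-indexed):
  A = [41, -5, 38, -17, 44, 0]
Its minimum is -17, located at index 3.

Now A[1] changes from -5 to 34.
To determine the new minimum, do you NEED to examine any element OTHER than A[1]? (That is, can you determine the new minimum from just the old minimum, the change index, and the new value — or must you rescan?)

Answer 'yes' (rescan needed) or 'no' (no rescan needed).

Old min = -17 at index 3
Change at index 1: -5 -> 34
Index 1 was NOT the min. New min = min(-17, 34). No rescan of other elements needed.
Needs rescan: no

Answer: no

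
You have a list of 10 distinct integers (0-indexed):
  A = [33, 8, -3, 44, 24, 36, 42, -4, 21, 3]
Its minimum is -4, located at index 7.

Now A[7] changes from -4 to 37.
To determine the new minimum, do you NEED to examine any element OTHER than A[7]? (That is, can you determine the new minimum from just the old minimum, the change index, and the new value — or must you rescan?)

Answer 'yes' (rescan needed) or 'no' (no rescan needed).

Old min = -4 at index 7
Change at index 7: -4 -> 37
Index 7 WAS the min and new value 37 > old min -4. Must rescan other elements to find the new min.
Needs rescan: yes

Answer: yes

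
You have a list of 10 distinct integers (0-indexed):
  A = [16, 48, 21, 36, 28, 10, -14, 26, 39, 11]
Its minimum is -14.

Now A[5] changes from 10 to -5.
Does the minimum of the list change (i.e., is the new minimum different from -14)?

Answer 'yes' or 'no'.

Answer: no

Derivation:
Old min = -14
Change: A[5] 10 -> -5
Changed element was NOT the min; min changes only if -5 < -14.
New min = -14; changed? no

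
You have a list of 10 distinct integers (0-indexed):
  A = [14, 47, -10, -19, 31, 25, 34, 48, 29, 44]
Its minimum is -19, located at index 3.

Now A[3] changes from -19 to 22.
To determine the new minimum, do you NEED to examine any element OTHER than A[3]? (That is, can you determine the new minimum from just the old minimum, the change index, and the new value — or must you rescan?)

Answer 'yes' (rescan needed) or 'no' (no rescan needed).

Old min = -19 at index 3
Change at index 3: -19 -> 22
Index 3 WAS the min and new value 22 > old min -19. Must rescan other elements to find the new min.
Needs rescan: yes

Answer: yes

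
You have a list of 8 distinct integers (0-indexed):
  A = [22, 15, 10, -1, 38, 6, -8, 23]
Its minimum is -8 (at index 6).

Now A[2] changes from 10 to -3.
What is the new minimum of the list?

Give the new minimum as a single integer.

Answer: -8

Derivation:
Old min = -8 (at index 6)
Change: A[2] 10 -> -3
Changed element was NOT the old min.
  New min = min(old_min, new_val) = min(-8, -3) = -8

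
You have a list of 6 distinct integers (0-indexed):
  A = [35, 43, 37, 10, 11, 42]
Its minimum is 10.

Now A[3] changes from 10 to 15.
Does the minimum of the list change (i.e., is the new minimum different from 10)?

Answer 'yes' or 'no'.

Answer: yes

Derivation:
Old min = 10
Change: A[3] 10 -> 15
Changed element was the min; new min must be rechecked.
New min = 11; changed? yes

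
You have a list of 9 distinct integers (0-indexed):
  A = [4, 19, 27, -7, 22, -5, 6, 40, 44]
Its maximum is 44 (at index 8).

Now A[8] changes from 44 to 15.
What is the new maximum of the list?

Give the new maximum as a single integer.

Answer: 40

Derivation:
Old max = 44 (at index 8)
Change: A[8] 44 -> 15
Changed element WAS the max -> may need rescan.
  Max of remaining elements: 40
  New max = max(15, 40) = 40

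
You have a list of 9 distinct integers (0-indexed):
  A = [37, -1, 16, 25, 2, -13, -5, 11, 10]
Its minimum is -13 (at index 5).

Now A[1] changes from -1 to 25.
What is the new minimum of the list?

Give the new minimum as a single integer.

Answer: -13

Derivation:
Old min = -13 (at index 5)
Change: A[1] -1 -> 25
Changed element was NOT the old min.
  New min = min(old_min, new_val) = min(-13, 25) = -13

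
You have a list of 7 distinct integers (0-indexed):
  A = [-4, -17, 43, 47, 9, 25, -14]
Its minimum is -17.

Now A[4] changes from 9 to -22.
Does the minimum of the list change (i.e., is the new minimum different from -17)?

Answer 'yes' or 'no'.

Answer: yes

Derivation:
Old min = -17
Change: A[4] 9 -> -22
Changed element was NOT the min; min changes only if -22 < -17.
New min = -22; changed? yes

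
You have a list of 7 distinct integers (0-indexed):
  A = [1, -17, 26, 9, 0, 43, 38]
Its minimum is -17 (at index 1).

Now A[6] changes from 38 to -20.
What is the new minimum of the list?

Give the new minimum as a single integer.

Answer: -20

Derivation:
Old min = -17 (at index 1)
Change: A[6] 38 -> -20
Changed element was NOT the old min.
  New min = min(old_min, new_val) = min(-17, -20) = -20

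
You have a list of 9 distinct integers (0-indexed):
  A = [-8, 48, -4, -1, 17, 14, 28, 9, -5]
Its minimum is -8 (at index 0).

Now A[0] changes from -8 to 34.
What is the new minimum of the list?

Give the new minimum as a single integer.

Old min = -8 (at index 0)
Change: A[0] -8 -> 34
Changed element WAS the min. Need to check: is 34 still <= all others?
  Min of remaining elements: -5
  New min = min(34, -5) = -5

Answer: -5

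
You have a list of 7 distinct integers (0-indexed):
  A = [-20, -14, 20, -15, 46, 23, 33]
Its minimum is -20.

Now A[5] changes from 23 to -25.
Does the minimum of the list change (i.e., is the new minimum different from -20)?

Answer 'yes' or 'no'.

Answer: yes

Derivation:
Old min = -20
Change: A[5] 23 -> -25
Changed element was NOT the min; min changes only if -25 < -20.
New min = -25; changed? yes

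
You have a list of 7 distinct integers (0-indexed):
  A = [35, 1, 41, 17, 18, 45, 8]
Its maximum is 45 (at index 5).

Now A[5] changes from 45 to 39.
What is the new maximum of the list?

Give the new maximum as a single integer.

Answer: 41

Derivation:
Old max = 45 (at index 5)
Change: A[5] 45 -> 39
Changed element WAS the max -> may need rescan.
  Max of remaining elements: 41
  New max = max(39, 41) = 41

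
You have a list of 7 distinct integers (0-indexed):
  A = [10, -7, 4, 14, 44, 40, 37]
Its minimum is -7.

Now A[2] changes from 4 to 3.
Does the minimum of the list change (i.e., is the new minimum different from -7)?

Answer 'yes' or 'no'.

Old min = -7
Change: A[2] 4 -> 3
Changed element was NOT the min; min changes only if 3 < -7.
New min = -7; changed? no

Answer: no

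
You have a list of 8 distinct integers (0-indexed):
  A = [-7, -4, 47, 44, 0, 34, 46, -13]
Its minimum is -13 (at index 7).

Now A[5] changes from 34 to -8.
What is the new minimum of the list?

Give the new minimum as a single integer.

Old min = -13 (at index 7)
Change: A[5] 34 -> -8
Changed element was NOT the old min.
  New min = min(old_min, new_val) = min(-13, -8) = -13

Answer: -13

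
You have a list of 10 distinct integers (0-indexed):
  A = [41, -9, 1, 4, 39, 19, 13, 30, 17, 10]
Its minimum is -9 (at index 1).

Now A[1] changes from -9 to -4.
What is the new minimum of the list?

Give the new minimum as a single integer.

Old min = -9 (at index 1)
Change: A[1] -9 -> -4
Changed element WAS the min. Need to check: is -4 still <= all others?
  Min of remaining elements: 1
  New min = min(-4, 1) = -4

Answer: -4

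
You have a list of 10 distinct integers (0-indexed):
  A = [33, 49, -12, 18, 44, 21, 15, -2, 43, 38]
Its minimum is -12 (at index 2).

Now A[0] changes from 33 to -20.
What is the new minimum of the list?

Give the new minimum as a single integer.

Answer: -20

Derivation:
Old min = -12 (at index 2)
Change: A[0] 33 -> -20
Changed element was NOT the old min.
  New min = min(old_min, new_val) = min(-12, -20) = -20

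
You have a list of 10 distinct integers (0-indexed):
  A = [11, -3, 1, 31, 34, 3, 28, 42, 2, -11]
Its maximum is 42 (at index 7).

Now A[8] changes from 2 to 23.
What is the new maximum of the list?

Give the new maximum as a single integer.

Answer: 42

Derivation:
Old max = 42 (at index 7)
Change: A[8] 2 -> 23
Changed element was NOT the old max.
  New max = max(old_max, new_val) = max(42, 23) = 42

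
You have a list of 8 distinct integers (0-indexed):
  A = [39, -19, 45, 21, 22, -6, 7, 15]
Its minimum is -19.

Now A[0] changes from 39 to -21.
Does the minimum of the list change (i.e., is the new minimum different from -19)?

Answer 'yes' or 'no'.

Old min = -19
Change: A[0] 39 -> -21
Changed element was NOT the min; min changes only if -21 < -19.
New min = -21; changed? yes

Answer: yes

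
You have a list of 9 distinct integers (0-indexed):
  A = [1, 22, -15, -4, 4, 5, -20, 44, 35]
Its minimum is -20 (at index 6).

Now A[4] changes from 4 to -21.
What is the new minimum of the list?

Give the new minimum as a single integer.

Old min = -20 (at index 6)
Change: A[4] 4 -> -21
Changed element was NOT the old min.
  New min = min(old_min, new_val) = min(-20, -21) = -21

Answer: -21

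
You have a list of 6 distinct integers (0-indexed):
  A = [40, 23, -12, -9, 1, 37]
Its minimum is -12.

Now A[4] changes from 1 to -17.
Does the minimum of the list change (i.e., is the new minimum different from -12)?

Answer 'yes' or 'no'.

Old min = -12
Change: A[4] 1 -> -17
Changed element was NOT the min; min changes only if -17 < -12.
New min = -17; changed? yes

Answer: yes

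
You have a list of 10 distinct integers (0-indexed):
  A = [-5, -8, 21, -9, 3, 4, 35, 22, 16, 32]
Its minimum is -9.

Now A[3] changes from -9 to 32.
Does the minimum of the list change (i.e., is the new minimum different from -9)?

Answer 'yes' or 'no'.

Old min = -9
Change: A[3] -9 -> 32
Changed element was the min; new min must be rechecked.
New min = -8; changed? yes

Answer: yes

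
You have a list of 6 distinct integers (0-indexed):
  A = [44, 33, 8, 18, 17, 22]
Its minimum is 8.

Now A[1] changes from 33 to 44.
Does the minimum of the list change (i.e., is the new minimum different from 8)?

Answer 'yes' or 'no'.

Old min = 8
Change: A[1] 33 -> 44
Changed element was NOT the min; min changes only if 44 < 8.
New min = 8; changed? no

Answer: no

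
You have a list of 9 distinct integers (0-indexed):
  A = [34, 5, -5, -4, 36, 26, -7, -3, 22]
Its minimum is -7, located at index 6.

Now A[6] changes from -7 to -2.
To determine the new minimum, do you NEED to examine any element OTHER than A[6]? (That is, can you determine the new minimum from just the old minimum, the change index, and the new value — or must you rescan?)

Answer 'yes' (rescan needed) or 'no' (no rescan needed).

Answer: yes

Derivation:
Old min = -7 at index 6
Change at index 6: -7 -> -2
Index 6 WAS the min and new value -2 > old min -7. Must rescan other elements to find the new min.
Needs rescan: yes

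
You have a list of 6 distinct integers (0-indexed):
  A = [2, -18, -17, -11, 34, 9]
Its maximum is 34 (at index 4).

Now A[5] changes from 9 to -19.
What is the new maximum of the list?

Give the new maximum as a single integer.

Old max = 34 (at index 4)
Change: A[5] 9 -> -19
Changed element was NOT the old max.
  New max = max(old_max, new_val) = max(34, -19) = 34

Answer: 34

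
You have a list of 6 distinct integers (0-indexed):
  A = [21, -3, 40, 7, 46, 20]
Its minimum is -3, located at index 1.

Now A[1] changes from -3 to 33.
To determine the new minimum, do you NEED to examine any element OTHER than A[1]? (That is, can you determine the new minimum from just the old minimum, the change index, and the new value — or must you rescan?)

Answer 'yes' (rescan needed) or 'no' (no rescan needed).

Old min = -3 at index 1
Change at index 1: -3 -> 33
Index 1 WAS the min and new value 33 > old min -3. Must rescan other elements to find the new min.
Needs rescan: yes

Answer: yes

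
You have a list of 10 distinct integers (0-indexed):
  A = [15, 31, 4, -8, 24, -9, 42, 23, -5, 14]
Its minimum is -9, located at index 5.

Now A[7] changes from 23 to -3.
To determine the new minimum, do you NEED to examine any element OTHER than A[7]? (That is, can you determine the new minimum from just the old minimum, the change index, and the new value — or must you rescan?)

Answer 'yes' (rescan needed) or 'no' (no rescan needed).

Answer: no

Derivation:
Old min = -9 at index 5
Change at index 7: 23 -> -3
Index 7 was NOT the min. New min = min(-9, -3). No rescan of other elements needed.
Needs rescan: no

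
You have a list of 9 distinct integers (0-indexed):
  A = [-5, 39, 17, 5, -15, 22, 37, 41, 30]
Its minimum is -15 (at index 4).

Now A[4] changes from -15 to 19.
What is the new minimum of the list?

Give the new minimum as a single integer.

Answer: -5

Derivation:
Old min = -15 (at index 4)
Change: A[4] -15 -> 19
Changed element WAS the min. Need to check: is 19 still <= all others?
  Min of remaining elements: -5
  New min = min(19, -5) = -5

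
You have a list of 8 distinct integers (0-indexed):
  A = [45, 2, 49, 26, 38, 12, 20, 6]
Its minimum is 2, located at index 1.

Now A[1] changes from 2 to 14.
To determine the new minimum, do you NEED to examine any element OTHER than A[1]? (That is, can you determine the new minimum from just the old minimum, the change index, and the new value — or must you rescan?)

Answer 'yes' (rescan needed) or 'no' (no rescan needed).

Old min = 2 at index 1
Change at index 1: 2 -> 14
Index 1 WAS the min and new value 14 > old min 2. Must rescan other elements to find the new min.
Needs rescan: yes

Answer: yes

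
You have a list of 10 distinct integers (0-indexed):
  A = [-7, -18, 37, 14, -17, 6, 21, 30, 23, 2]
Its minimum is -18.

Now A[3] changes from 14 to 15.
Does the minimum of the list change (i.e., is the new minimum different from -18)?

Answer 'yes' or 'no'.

Old min = -18
Change: A[3] 14 -> 15
Changed element was NOT the min; min changes only if 15 < -18.
New min = -18; changed? no

Answer: no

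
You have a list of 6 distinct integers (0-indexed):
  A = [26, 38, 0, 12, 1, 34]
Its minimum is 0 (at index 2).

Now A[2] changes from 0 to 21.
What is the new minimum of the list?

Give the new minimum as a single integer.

Old min = 0 (at index 2)
Change: A[2] 0 -> 21
Changed element WAS the min. Need to check: is 21 still <= all others?
  Min of remaining elements: 1
  New min = min(21, 1) = 1

Answer: 1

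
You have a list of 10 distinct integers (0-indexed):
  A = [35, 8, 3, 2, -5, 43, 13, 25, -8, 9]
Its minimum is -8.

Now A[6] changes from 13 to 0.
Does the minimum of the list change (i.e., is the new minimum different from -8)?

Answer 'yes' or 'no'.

Answer: no

Derivation:
Old min = -8
Change: A[6] 13 -> 0
Changed element was NOT the min; min changes only if 0 < -8.
New min = -8; changed? no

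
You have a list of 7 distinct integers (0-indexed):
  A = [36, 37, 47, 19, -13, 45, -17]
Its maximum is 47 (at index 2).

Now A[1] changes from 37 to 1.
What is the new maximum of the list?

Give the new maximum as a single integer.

Answer: 47

Derivation:
Old max = 47 (at index 2)
Change: A[1] 37 -> 1
Changed element was NOT the old max.
  New max = max(old_max, new_val) = max(47, 1) = 47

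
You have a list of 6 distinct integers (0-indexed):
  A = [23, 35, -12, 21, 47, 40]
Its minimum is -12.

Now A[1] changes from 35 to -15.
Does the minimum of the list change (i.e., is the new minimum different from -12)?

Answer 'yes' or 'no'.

Answer: yes

Derivation:
Old min = -12
Change: A[1] 35 -> -15
Changed element was NOT the min; min changes only if -15 < -12.
New min = -15; changed? yes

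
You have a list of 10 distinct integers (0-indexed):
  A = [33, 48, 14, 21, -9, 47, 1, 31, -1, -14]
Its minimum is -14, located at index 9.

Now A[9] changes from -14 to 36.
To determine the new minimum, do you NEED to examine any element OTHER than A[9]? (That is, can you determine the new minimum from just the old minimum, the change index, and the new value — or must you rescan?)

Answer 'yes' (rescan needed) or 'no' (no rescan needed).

Old min = -14 at index 9
Change at index 9: -14 -> 36
Index 9 WAS the min and new value 36 > old min -14. Must rescan other elements to find the new min.
Needs rescan: yes

Answer: yes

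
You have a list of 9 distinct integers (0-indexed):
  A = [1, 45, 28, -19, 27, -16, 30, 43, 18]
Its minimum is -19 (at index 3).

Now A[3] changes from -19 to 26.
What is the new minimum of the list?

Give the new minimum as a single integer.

Old min = -19 (at index 3)
Change: A[3] -19 -> 26
Changed element WAS the min. Need to check: is 26 still <= all others?
  Min of remaining elements: -16
  New min = min(26, -16) = -16

Answer: -16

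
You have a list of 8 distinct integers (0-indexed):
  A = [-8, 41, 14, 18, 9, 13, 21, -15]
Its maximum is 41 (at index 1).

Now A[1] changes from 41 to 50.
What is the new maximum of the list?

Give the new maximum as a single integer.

Answer: 50

Derivation:
Old max = 41 (at index 1)
Change: A[1] 41 -> 50
Changed element WAS the max -> may need rescan.
  Max of remaining elements: 21
  New max = max(50, 21) = 50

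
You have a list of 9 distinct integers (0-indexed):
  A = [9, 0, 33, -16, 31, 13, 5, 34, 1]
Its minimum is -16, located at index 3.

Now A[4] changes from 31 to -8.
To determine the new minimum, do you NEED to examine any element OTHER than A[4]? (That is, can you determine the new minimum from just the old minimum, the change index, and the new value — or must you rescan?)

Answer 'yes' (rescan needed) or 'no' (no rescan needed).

Old min = -16 at index 3
Change at index 4: 31 -> -8
Index 4 was NOT the min. New min = min(-16, -8). No rescan of other elements needed.
Needs rescan: no

Answer: no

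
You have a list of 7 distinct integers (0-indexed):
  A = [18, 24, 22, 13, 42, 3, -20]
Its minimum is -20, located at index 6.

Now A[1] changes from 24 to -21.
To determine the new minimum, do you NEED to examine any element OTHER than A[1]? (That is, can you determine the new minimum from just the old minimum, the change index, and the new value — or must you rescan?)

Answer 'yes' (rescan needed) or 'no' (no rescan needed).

Answer: no

Derivation:
Old min = -20 at index 6
Change at index 1: 24 -> -21
Index 1 was NOT the min. New min = min(-20, -21). No rescan of other elements needed.
Needs rescan: no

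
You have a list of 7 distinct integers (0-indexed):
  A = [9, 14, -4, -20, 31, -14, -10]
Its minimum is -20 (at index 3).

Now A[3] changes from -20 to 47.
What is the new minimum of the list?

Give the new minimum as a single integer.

Answer: -14

Derivation:
Old min = -20 (at index 3)
Change: A[3] -20 -> 47
Changed element WAS the min. Need to check: is 47 still <= all others?
  Min of remaining elements: -14
  New min = min(47, -14) = -14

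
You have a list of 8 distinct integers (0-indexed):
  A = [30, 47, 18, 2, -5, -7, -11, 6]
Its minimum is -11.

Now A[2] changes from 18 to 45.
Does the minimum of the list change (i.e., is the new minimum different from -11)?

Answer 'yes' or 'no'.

Answer: no

Derivation:
Old min = -11
Change: A[2] 18 -> 45
Changed element was NOT the min; min changes only if 45 < -11.
New min = -11; changed? no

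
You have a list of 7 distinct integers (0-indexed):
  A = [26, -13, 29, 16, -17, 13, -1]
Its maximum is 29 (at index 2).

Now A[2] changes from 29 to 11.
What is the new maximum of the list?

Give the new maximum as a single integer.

Old max = 29 (at index 2)
Change: A[2] 29 -> 11
Changed element WAS the max -> may need rescan.
  Max of remaining elements: 26
  New max = max(11, 26) = 26

Answer: 26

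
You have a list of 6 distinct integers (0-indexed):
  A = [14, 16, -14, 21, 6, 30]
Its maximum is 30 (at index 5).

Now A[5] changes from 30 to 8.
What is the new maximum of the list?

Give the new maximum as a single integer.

Old max = 30 (at index 5)
Change: A[5] 30 -> 8
Changed element WAS the max -> may need rescan.
  Max of remaining elements: 21
  New max = max(8, 21) = 21

Answer: 21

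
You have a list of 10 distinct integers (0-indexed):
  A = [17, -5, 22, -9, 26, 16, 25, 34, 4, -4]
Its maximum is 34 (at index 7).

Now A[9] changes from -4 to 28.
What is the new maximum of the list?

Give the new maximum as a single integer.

Answer: 34

Derivation:
Old max = 34 (at index 7)
Change: A[9] -4 -> 28
Changed element was NOT the old max.
  New max = max(old_max, new_val) = max(34, 28) = 34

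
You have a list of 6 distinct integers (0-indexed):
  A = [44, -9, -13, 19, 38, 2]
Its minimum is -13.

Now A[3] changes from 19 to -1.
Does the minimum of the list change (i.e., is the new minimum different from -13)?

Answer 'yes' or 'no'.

Old min = -13
Change: A[3] 19 -> -1
Changed element was NOT the min; min changes only if -1 < -13.
New min = -13; changed? no

Answer: no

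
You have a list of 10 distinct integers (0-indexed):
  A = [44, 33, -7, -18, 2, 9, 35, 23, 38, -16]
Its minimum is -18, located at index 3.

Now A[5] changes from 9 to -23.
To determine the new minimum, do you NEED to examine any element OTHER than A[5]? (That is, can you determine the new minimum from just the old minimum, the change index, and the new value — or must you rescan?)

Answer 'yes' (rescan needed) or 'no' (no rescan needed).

Answer: no

Derivation:
Old min = -18 at index 3
Change at index 5: 9 -> -23
Index 5 was NOT the min. New min = min(-18, -23). No rescan of other elements needed.
Needs rescan: no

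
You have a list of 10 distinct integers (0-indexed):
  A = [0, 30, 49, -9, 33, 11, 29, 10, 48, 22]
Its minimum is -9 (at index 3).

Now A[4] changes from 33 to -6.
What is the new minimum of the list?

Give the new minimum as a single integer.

Answer: -9

Derivation:
Old min = -9 (at index 3)
Change: A[4] 33 -> -6
Changed element was NOT the old min.
  New min = min(old_min, new_val) = min(-9, -6) = -9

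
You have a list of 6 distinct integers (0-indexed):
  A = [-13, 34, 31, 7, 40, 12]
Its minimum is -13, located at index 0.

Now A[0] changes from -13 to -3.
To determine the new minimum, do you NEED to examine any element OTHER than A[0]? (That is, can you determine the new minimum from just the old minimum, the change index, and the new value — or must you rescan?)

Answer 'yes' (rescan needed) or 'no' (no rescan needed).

Answer: yes

Derivation:
Old min = -13 at index 0
Change at index 0: -13 -> -3
Index 0 WAS the min and new value -3 > old min -13. Must rescan other elements to find the new min.
Needs rescan: yes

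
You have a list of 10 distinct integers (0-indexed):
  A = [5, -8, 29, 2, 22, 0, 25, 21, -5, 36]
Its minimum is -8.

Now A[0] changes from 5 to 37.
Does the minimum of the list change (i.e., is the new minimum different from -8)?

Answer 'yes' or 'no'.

Old min = -8
Change: A[0] 5 -> 37
Changed element was NOT the min; min changes only if 37 < -8.
New min = -8; changed? no

Answer: no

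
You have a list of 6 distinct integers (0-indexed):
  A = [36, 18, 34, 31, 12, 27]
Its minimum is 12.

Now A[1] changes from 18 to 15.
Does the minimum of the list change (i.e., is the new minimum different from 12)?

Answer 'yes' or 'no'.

Old min = 12
Change: A[1] 18 -> 15
Changed element was NOT the min; min changes only if 15 < 12.
New min = 12; changed? no

Answer: no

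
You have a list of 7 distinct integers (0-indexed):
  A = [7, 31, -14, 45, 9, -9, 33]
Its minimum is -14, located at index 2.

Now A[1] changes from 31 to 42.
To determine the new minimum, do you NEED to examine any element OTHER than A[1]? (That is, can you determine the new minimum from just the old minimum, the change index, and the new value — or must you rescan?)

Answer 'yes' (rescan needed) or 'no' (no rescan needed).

Answer: no

Derivation:
Old min = -14 at index 2
Change at index 1: 31 -> 42
Index 1 was NOT the min. New min = min(-14, 42). No rescan of other elements needed.
Needs rescan: no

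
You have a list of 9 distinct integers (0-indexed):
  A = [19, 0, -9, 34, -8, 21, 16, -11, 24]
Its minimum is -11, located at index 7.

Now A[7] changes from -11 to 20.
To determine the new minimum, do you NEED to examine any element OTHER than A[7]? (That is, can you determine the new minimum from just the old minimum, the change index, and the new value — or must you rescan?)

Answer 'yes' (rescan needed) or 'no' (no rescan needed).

Old min = -11 at index 7
Change at index 7: -11 -> 20
Index 7 WAS the min and new value 20 > old min -11. Must rescan other elements to find the new min.
Needs rescan: yes

Answer: yes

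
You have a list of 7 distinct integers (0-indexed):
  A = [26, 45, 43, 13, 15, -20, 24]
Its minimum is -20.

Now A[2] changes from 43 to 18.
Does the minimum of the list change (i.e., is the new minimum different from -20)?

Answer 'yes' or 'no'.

Answer: no

Derivation:
Old min = -20
Change: A[2] 43 -> 18
Changed element was NOT the min; min changes only if 18 < -20.
New min = -20; changed? no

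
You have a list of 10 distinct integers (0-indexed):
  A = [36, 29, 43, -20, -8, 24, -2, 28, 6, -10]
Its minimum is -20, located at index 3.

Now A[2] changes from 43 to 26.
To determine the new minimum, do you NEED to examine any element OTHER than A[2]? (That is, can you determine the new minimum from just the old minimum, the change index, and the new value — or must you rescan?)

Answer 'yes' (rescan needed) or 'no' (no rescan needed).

Answer: no

Derivation:
Old min = -20 at index 3
Change at index 2: 43 -> 26
Index 2 was NOT the min. New min = min(-20, 26). No rescan of other elements needed.
Needs rescan: no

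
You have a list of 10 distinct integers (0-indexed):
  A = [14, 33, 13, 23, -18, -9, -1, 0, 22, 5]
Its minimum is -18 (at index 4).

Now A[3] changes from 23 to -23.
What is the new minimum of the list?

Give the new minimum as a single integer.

Old min = -18 (at index 4)
Change: A[3] 23 -> -23
Changed element was NOT the old min.
  New min = min(old_min, new_val) = min(-18, -23) = -23

Answer: -23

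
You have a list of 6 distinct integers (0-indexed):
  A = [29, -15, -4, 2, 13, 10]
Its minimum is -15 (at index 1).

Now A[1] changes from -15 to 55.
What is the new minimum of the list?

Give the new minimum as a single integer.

Old min = -15 (at index 1)
Change: A[1] -15 -> 55
Changed element WAS the min. Need to check: is 55 still <= all others?
  Min of remaining elements: -4
  New min = min(55, -4) = -4

Answer: -4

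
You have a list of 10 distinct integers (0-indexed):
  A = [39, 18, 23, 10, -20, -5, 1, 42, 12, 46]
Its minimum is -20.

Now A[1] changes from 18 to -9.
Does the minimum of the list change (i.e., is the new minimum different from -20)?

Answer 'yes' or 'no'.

Answer: no

Derivation:
Old min = -20
Change: A[1] 18 -> -9
Changed element was NOT the min; min changes only if -9 < -20.
New min = -20; changed? no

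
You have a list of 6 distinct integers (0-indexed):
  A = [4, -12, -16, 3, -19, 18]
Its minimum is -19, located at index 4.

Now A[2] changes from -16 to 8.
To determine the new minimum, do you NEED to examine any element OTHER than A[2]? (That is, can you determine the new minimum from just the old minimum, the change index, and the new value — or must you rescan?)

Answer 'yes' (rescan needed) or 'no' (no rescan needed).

Old min = -19 at index 4
Change at index 2: -16 -> 8
Index 2 was NOT the min. New min = min(-19, 8). No rescan of other elements needed.
Needs rescan: no

Answer: no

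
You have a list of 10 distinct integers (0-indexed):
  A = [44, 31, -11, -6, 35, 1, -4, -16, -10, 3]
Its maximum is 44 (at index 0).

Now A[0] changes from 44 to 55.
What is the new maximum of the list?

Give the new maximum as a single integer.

Answer: 55

Derivation:
Old max = 44 (at index 0)
Change: A[0] 44 -> 55
Changed element WAS the max -> may need rescan.
  Max of remaining elements: 35
  New max = max(55, 35) = 55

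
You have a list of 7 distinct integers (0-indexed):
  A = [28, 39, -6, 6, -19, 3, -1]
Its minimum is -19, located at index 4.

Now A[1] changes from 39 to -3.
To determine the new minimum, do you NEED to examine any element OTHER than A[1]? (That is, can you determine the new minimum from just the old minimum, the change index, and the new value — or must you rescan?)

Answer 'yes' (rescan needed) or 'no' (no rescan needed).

Old min = -19 at index 4
Change at index 1: 39 -> -3
Index 1 was NOT the min. New min = min(-19, -3). No rescan of other elements needed.
Needs rescan: no

Answer: no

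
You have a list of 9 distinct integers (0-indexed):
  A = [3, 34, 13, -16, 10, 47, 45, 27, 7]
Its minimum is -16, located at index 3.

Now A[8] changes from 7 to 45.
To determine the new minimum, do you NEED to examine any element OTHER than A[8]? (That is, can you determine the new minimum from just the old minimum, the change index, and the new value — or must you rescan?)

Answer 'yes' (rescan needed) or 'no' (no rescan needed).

Answer: no

Derivation:
Old min = -16 at index 3
Change at index 8: 7 -> 45
Index 8 was NOT the min. New min = min(-16, 45). No rescan of other elements needed.
Needs rescan: no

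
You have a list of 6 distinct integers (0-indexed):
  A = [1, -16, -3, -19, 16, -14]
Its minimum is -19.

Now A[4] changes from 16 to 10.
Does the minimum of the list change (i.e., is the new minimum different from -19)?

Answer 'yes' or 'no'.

Old min = -19
Change: A[4] 16 -> 10
Changed element was NOT the min; min changes only if 10 < -19.
New min = -19; changed? no

Answer: no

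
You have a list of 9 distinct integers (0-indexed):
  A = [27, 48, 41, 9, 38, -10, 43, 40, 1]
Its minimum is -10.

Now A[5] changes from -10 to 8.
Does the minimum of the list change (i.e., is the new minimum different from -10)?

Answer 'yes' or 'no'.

Old min = -10
Change: A[5] -10 -> 8
Changed element was the min; new min must be rechecked.
New min = 1; changed? yes

Answer: yes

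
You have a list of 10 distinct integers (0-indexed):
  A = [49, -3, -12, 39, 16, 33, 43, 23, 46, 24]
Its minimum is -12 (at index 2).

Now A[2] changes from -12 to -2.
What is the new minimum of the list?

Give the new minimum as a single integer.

Answer: -3

Derivation:
Old min = -12 (at index 2)
Change: A[2] -12 -> -2
Changed element WAS the min. Need to check: is -2 still <= all others?
  Min of remaining elements: -3
  New min = min(-2, -3) = -3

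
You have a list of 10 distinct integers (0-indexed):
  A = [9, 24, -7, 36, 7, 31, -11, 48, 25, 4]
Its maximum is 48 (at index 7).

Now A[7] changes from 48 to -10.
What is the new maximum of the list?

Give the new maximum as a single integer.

Answer: 36

Derivation:
Old max = 48 (at index 7)
Change: A[7] 48 -> -10
Changed element WAS the max -> may need rescan.
  Max of remaining elements: 36
  New max = max(-10, 36) = 36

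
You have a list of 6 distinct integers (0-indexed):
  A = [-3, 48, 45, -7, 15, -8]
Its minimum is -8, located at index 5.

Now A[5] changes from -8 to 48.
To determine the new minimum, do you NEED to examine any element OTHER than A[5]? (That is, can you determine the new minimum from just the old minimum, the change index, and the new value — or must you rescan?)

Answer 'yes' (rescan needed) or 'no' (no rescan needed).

Old min = -8 at index 5
Change at index 5: -8 -> 48
Index 5 WAS the min and new value 48 > old min -8. Must rescan other elements to find the new min.
Needs rescan: yes

Answer: yes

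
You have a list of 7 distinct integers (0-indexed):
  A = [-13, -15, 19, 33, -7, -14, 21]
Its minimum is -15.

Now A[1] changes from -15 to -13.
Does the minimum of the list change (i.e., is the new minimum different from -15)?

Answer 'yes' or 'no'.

Answer: yes

Derivation:
Old min = -15
Change: A[1] -15 -> -13
Changed element was the min; new min must be rechecked.
New min = -14; changed? yes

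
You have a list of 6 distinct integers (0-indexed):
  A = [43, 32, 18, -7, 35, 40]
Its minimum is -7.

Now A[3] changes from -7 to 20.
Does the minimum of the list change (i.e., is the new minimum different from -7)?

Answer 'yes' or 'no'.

Answer: yes

Derivation:
Old min = -7
Change: A[3] -7 -> 20
Changed element was the min; new min must be rechecked.
New min = 18; changed? yes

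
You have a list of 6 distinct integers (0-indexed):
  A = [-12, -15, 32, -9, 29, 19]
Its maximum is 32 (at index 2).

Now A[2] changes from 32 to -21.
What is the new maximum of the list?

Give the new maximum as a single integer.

Old max = 32 (at index 2)
Change: A[2] 32 -> -21
Changed element WAS the max -> may need rescan.
  Max of remaining elements: 29
  New max = max(-21, 29) = 29

Answer: 29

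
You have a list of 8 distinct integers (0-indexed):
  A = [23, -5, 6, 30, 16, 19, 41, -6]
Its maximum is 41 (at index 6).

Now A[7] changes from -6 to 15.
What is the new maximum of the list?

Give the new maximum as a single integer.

Answer: 41

Derivation:
Old max = 41 (at index 6)
Change: A[7] -6 -> 15
Changed element was NOT the old max.
  New max = max(old_max, new_val) = max(41, 15) = 41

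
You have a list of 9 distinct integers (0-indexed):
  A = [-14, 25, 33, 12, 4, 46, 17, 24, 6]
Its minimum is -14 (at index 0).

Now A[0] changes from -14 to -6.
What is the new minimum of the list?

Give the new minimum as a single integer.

Old min = -14 (at index 0)
Change: A[0] -14 -> -6
Changed element WAS the min. Need to check: is -6 still <= all others?
  Min of remaining elements: 4
  New min = min(-6, 4) = -6

Answer: -6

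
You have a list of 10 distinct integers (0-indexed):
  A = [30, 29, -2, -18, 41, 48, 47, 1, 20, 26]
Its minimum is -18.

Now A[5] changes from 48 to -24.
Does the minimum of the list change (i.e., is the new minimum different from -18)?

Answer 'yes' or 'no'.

Old min = -18
Change: A[5] 48 -> -24
Changed element was NOT the min; min changes only if -24 < -18.
New min = -24; changed? yes

Answer: yes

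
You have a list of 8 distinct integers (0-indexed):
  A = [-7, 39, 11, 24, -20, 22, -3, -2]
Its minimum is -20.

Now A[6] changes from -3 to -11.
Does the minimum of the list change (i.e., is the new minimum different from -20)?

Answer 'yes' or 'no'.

Answer: no

Derivation:
Old min = -20
Change: A[6] -3 -> -11
Changed element was NOT the min; min changes only if -11 < -20.
New min = -20; changed? no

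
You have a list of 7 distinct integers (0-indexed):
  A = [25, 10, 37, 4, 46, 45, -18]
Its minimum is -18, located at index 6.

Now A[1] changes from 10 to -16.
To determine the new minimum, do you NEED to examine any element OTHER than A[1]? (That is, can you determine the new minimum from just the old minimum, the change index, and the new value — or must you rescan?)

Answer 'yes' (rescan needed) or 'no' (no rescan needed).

Answer: no

Derivation:
Old min = -18 at index 6
Change at index 1: 10 -> -16
Index 1 was NOT the min. New min = min(-18, -16). No rescan of other elements needed.
Needs rescan: no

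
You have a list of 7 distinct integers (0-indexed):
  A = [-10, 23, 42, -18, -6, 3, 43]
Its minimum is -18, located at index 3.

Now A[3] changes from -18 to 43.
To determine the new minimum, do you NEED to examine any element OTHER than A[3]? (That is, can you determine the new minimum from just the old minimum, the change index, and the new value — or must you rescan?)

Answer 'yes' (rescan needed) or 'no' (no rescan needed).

Old min = -18 at index 3
Change at index 3: -18 -> 43
Index 3 WAS the min and new value 43 > old min -18. Must rescan other elements to find the new min.
Needs rescan: yes

Answer: yes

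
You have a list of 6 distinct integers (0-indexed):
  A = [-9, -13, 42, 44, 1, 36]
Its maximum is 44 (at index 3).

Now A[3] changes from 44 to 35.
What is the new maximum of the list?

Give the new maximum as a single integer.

Answer: 42

Derivation:
Old max = 44 (at index 3)
Change: A[3] 44 -> 35
Changed element WAS the max -> may need rescan.
  Max of remaining elements: 42
  New max = max(35, 42) = 42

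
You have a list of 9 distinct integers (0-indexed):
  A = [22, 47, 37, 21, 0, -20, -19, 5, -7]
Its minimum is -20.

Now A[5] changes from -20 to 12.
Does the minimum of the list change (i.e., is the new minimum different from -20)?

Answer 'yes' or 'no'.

Answer: yes

Derivation:
Old min = -20
Change: A[5] -20 -> 12
Changed element was the min; new min must be rechecked.
New min = -19; changed? yes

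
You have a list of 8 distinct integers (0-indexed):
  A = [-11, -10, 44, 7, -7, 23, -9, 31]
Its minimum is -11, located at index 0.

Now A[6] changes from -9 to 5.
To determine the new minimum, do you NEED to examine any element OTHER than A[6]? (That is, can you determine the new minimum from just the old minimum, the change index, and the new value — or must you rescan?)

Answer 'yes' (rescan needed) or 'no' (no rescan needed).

Old min = -11 at index 0
Change at index 6: -9 -> 5
Index 6 was NOT the min. New min = min(-11, 5). No rescan of other elements needed.
Needs rescan: no

Answer: no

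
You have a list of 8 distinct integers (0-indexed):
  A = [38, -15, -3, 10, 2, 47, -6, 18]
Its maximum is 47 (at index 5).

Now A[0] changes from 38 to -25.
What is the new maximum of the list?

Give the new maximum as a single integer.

Old max = 47 (at index 5)
Change: A[0] 38 -> -25
Changed element was NOT the old max.
  New max = max(old_max, new_val) = max(47, -25) = 47

Answer: 47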